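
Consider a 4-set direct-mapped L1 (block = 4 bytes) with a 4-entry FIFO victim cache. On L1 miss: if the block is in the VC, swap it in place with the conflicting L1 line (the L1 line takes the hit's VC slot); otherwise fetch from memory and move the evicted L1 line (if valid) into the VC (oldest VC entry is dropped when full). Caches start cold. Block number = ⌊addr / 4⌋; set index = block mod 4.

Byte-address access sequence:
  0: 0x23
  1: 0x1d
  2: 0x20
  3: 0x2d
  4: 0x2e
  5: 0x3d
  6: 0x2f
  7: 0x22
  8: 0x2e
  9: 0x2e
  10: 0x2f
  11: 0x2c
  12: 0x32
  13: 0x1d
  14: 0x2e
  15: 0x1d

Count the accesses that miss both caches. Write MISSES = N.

#0 0x23→b8/s0 MISS; vc=[]
#1 0x1d→b7/s3 MISS; vc=[]
#2 0x20→b8/s0 L1-HIT; vc=[]
#3 0x2d→b11/s3 MISS; vc=[7]
#4 0x2e→b11/s3 L1-HIT; vc=[7]
#5 0x3d→b15/s3 MISS; vc=[7,11]
#6 0x2f→b11/s3 VC-HIT; vc=[7,15]
#7 0x22→b8/s0 L1-HIT; vc=[7,15]
#8 0x2e→b11/s3 L1-HIT; vc=[7,15]
#9 0x2e→b11/s3 L1-HIT; vc=[7,15]
#10 0x2f→b11/s3 L1-HIT; vc=[7,15]
#11 0x2c→b11/s3 L1-HIT; vc=[7,15]
#12 0x32→b12/s0 MISS; vc=[7,15,8]
#13 0x1d→b7/s3 VC-HIT; vc=[11,15,8]
#14 0x2e→b11/s3 VC-HIT; vc=[7,15,8]
#15 0x1d→b7/s3 VC-HIT; vc=[11,15,8]

MISSES = 5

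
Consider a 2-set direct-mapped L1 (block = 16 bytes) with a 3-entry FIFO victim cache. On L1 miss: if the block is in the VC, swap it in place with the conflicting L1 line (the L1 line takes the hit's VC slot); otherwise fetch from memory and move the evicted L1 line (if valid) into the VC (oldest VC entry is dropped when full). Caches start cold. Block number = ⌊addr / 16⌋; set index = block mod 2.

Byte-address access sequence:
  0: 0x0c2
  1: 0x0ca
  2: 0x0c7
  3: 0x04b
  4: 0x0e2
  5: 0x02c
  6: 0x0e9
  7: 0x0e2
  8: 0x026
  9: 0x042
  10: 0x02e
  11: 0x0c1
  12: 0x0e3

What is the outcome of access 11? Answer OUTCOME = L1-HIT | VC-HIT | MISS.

0: 0xc2 (blk 12, set 0) → MISS  vc=[]
1: 0xca (blk 12, set 0) → L1-HIT  vc=[]
2: 0xc7 (blk 12, set 0) → L1-HIT  vc=[]
3: 0x4b (blk 4, set 0) → MISS  vc=[12]
4: 0xe2 (blk 14, set 0) → MISS  vc=[12, 4]
5: 0x2c (blk 2, set 0) → MISS  vc=[12, 4, 14]
6: 0xe9 (blk 14, set 0) → VC-HIT  vc=[12, 4, 2]
7: 0xe2 (blk 14, set 0) → L1-HIT  vc=[12, 4, 2]
8: 0x26 (blk 2, set 0) → VC-HIT  vc=[12, 4, 14]
9: 0x42 (blk 4, set 0) → VC-HIT  vc=[12, 2, 14]
10: 0x2e (blk 2, set 0) → VC-HIT  vc=[12, 4, 14]
11: 0xc1 (blk 12, set 0) → VC-HIT  vc=[2, 4, 14]
12: 0xe3 (blk 14, set 0) → VC-HIT  vc=[2, 4, 12]

OUTCOME = VC-HIT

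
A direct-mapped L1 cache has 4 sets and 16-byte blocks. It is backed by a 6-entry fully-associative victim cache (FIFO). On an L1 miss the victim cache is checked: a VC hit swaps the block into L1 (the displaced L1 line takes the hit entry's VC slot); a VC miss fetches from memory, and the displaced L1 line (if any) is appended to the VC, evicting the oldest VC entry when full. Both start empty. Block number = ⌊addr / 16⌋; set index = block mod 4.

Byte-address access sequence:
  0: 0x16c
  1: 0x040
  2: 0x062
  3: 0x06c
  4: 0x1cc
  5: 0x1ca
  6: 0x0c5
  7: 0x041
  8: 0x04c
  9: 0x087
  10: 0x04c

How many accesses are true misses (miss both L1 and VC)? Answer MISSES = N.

MISSES = 6

0: 0x16c (blk 22, set 2) → MISS  vc=[]
1: 0x40 (blk 4, set 0) → MISS  vc=[]
2: 0x62 (blk 6, set 2) → MISS  vc=[22]
3: 0x6c (blk 6, set 2) → L1-HIT  vc=[22]
4: 0x1cc (blk 28, set 0) → MISS  vc=[22, 4]
5: 0x1ca (blk 28, set 0) → L1-HIT  vc=[22, 4]
6: 0xc5 (blk 12, set 0) → MISS  vc=[22, 4, 28]
7: 0x41 (blk 4, set 0) → VC-HIT  vc=[22, 12, 28]
8: 0x4c (blk 4, set 0) → L1-HIT  vc=[22, 12, 28]
9: 0x87 (blk 8, set 0) → MISS  vc=[22, 12, 28, 4]
10: 0x4c (blk 4, set 0) → VC-HIT  vc=[22, 12, 28, 8]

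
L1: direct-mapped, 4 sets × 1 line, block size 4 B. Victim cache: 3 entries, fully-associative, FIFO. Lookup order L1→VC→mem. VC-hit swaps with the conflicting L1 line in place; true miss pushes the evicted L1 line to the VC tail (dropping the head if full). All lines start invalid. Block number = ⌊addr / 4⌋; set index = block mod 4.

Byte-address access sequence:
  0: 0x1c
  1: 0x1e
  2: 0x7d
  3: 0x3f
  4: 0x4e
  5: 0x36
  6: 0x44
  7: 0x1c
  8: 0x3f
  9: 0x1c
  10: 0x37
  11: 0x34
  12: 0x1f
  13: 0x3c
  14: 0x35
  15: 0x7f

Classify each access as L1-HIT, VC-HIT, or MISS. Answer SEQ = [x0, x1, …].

SEQ = [MISS, L1-HIT, MISS, MISS, MISS, MISS, MISS, MISS, VC-HIT, VC-HIT, VC-HIT, L1-HIT, L1-HIT, VC-HIT, L1-HIT, MISS]

#0 0x1c→b7/s3 MISS; vc=[]
#1 0x1e→b7/s3 L1-HIT; vc=[]
#2 0x7d→b31/s3 MISS; vc=[7]
#3 0x3f→b15/s3 MISS; vc=[7,31]
#4 0x4e→b19/s3 MISS; vc=[7,31,15]
#5 0x36→b13/s1 MISS; vc=[7,31,15]
#6 0x44→b17/s1 MISS; vc=[31,15,13]
#7 0x1c→b7/s3 MISS; vc=[15,13,19]
#8 0x3f→b15/s3 VC-HIT; vc=[7,13,19]
#9 0x1c→b7/s3 VC-HIT; vc=[15,13,19]
#10 0x37→b13/s1 VC-HIT; vc=[15,17,19]
#11 0x34→b13/s1 L1-HIT; vc=[15,17,19]
#12 0x1f→b7/s3 L1-HIT; vc=[15,17,19]
#13 0x3c→b15/s3 VC-HIT; vc=[7,17,19]
#14 0x35→b13/s1 L1-HIT; vc=[7,17,19]
#15 0x7f→b31/s3 MISS; vc=[17,19,15]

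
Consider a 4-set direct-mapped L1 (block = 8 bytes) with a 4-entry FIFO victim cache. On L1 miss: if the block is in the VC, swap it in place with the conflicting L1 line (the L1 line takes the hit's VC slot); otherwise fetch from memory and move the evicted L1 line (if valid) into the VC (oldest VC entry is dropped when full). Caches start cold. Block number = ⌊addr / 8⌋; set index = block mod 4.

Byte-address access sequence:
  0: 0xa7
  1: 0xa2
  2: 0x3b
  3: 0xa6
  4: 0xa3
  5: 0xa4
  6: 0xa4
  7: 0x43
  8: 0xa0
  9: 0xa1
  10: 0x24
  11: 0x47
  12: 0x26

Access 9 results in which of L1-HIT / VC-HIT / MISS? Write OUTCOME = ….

OUTCOME = L1-HIT

  [0] addr=0xa7 blk=20 s=0: MISS | VC []
  [1] addr=0xa2 blk=20 s=0: L1-HIT | VC []
  [2] addr=0x3b blk=7 s=3: MISS | VC []
  [3] addr=0xa6 blk=20 s=0: L1-HIT | VC []
  [4] addr=0xa3 blk=20 s=0: L1-HIT | VC []
  [5] addr=0xa4 blk=20 s=0: L1-HIT | VC []
  [6] addr=0xa4 blk=20 s=0: L1-HIT | VC []
  [7] addr=0x43 blk=8 s=0: MISS | VC [20]
  [8] addr=0xa0 blk=20 s=0: VC-HIT | VC [8]
  [9] addr=0xa1 blk=20 s=0: L1-HIT | VC [8]
  [10] addr=0x24 blk=4 s=0: MISS | VC [8, 20]
  [11] addr=0x47 blk=8 s=0: VC-HIT | VC [4, 20]
  [12] addr=0x26 blk=4 s=0: VC-HIT | VC [8, 20]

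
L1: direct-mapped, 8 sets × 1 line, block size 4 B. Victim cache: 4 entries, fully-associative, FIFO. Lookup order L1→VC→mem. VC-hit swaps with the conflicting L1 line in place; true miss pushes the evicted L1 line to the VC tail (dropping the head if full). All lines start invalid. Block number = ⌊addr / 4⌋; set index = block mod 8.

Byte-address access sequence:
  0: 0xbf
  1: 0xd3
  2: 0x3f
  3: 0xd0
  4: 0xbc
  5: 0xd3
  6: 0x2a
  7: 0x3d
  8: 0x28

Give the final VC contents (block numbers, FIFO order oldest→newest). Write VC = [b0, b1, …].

VC = [47]

#0 0xbf→b47/s7 MISS; vc=[]
#1 0xd3→b52/s4 MISS; vc=[]
#2 0x3f→b15/s7 MISS; vc=[47]
#3 0xd0→b52/s4 L1-HIT; vc=[47]
#4 0xbc→b47/s7 VC-HIT; vc=[15]
#5 0xd3→b52/s4 L1-HIT; vc=[15]
#6 0x2a→b10/s2 MISS; vc=[15]
#7 0x3d→b15/s7 VC-HIT; vc=[47]
#8 0x28→b10/s2 L1-HIT; vc=[47]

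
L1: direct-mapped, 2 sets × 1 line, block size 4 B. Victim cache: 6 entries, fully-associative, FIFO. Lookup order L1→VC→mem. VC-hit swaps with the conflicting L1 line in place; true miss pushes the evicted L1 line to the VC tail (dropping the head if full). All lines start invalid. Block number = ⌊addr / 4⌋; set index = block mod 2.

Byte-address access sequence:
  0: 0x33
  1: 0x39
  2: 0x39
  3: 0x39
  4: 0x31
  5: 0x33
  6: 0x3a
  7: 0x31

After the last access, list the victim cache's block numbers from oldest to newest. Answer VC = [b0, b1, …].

VC = [14]

0: 0x33 (blk 12, set 0) → MISS  vc=[]
1: 0x39 (blk 14, set 0) → MISS  vc=[12]
2: 0x39 (blk 14, set 0) → L1-HIT  vc=[12]
3: 0x39 (blk 14, set 0) → L1-HIT  vc=[12]
4: 0x31 (blk 12, set 0) → VC-HIT  vc=[14]
5: 0x33 (blk 12, set 0) → L1-HIT  vc=[14]
6: 0x3a (blk 14, set 0) → VC-HIT  vc=[12]
7: 0x31 (blk 12, set 0) → VC-HIT  vc=[14]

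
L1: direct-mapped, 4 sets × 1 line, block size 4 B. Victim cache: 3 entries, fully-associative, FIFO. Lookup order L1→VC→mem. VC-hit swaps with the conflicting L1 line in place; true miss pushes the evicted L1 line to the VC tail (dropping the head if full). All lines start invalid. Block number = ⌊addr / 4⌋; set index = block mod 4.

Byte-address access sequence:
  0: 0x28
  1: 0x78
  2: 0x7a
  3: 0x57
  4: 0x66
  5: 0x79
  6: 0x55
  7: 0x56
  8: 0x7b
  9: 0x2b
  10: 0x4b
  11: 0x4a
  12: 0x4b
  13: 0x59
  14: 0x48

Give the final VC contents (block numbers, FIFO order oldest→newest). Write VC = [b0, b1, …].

VC = [25, 10, 22]

0: 0x28 (blk 10, set 2) → MISS  vc=[]
1: 0x78 (blk 30, set 2) → MISS  vc=[10]
2: 0x7a (blk 30, set 2) → L1-HIT  vc=[10]
3: 0x57 (blk 21, set 1) → MISS  vc=[10]
4: 0x66 (blk 25, set 1) → MISS  vc=[10, 21]
5: 0x79 (blk 30, set 2) → L1-HIT  vc=[10, 21]
6: 0x55 (blk 21, set 1) → VC-HIT  vc=[10, 25]
7: 0x56 (blk 21, set 1) → L1-HIT  vc=[10, 25]
8: 0x7b (blk 30, set 2) → L1-HIT  vc=[10, 25]
9: 0x2b (blk 10, set 2) → VC-HIT  vc=[30, 25]
10: 0x4b (blk 18, set 2) → MISS  vc=[30, 25, 10]
11: 0x4a (blk 18, set 2) → L1-HIT  vc=[30, 25, 10]
12: 0x4b (blk 18, set 2) → L1-HIT  vc=[30, 25, 10]
13: 0x59 (blk 22, set 2) → MISS  vc=[25, 10, 18]
14: 0x48 (blk 18, set 2) → VC-HIT  vc=[25, 10, 22]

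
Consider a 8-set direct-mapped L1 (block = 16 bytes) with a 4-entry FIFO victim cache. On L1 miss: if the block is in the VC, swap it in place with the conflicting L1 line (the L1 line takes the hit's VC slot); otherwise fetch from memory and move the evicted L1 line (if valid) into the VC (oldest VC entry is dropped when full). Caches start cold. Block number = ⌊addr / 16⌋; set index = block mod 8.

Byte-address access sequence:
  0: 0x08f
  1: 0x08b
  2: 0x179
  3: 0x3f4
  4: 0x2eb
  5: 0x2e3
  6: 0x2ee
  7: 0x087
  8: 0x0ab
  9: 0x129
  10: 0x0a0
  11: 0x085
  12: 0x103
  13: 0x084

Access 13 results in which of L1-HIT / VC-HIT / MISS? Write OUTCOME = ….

#0 0x8f→b8/s0 MISS; vc=[]
#1 0x8b→b8/s0 L1-HIT; vc=[]
#2 0x179→b23/s7 MISS; vc=[]
#3 0x3f4→b63/s7 MISS; vc=[23]
#4 0x2eb→b46/s6 MISS; vc=[23]
#5 0x2e3→b46/s6 L1-HIT; vc=[23]
#6 0x2ee→b46/s6 L1-HIT; vc=[23]
#7 0x87→b8/s0 L1-HIT; vc=[23]
#8 0xab→b10/s2 MISS; vc=[23]
#9 0x129→b18/s2 MISS; vc=[23,10]
#10 0xa0→b10/s2 VC-HIT; vc=[23,18]
#11 0x85→b8/s0 L1-HIT; vc=[23,18]
#12 0x103→b16/s0 MISS; vc=[23,18,8]
#13 0x84→b8/s0 VC-HIT; vc=[23,18,16]

OUTCOME = VC-HIT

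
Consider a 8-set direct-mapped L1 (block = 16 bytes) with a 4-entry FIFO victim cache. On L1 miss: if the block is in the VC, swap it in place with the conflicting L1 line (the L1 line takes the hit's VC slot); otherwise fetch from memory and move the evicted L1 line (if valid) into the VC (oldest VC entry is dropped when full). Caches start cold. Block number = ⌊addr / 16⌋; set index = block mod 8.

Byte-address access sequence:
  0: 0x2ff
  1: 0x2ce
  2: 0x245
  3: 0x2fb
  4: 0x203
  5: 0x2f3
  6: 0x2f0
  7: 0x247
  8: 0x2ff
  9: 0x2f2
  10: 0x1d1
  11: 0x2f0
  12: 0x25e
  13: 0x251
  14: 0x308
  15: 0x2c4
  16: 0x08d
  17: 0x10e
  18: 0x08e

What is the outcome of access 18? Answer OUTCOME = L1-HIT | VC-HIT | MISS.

OUTCOME = VC-HIT

#0 0x2ff→b47/s7 MISS; vc=[]
#1 0x2ce→b44/s4 MISS; vc=[]
#2 0x245→b36/s4 MISS; vc=[44]
#3 0x2fb→b47/s7 L1-HIT; vc=[44]
#4 0x203→b32/s0 MISS; vc=[44]
#5 0x2f3→b47/s7 L1-HIT; vc=[44]
#6 0x2f0→b47/s7 L1-HIT; vc=[44]
#7 0x247→b36/s4 L1-HIT; vc=[44]
#8 0x2ff→b47/s7 L1-HIT; vc=[44]
#9 0x2f2→b47/s7 L1-HIT; vc=[44]
#10 0x1d1→b29/s5 MISS; vc=[44]
#11 0x2f0→b47/s7 L1-HIT; vc=[44]
#12 0x25e→b37/s5 MISS; vc=[44,29]
#13 0x251→b37/s5 L1-HIT; vc=[44,29]
#14 0x308→b48/s0 MISS; vc=[44,29,32]
#15 0x2c4→b44/s4 VC-HIT; vc=[36,29,32]
#16 0x8d→b8/s0 MISS; vc=[36,29,32,48]
#17 0x10e→b16/s0 MISS; vc=[29,32,48,8]
#18 0x8e→b8/s0 VC-HIT; vc=[29,32,48,16]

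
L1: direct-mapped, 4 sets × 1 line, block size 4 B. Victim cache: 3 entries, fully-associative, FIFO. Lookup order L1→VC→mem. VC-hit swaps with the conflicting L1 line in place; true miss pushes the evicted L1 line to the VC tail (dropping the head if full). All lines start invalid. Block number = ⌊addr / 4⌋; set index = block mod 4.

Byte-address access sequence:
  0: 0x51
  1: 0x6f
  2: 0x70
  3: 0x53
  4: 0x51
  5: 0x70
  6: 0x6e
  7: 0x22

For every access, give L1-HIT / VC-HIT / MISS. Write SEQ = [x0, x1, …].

SEQ = [MISS, MISS, MISS, VC-HIT, L1-HIT, VC-HIT, L1-HIT, MISS]

#0 0x51→b20/s0 MISS; vc=[]
#1 0x6f→b27/s3 MISS; vc=[]
#2 0x70→b28/s0 MISS; vc=[20]
#3 0x53→b20/s0 VC-HIT; vc=[28]
#4 0x51→b20/s0 L1-HIT; vc=[28]
#5 0x70→b28/s0 VC-HIT; vc=[20]
#6 0x6e→b27/s3 L1-HIT; vc=[20]
#7 0x22→b8/s0 MISS; vc=[20,28]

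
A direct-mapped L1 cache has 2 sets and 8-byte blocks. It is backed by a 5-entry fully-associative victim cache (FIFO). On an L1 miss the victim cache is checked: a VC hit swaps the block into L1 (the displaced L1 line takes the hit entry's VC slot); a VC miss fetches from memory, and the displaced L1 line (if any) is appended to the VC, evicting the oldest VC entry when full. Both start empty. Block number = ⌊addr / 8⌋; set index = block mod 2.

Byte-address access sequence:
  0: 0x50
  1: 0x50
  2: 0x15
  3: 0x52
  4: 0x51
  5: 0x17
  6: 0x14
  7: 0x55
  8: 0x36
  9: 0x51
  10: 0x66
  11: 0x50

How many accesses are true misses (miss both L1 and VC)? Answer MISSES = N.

#0 0x50→b10/s0 MISS; vc=[]
#1 0x50→b10/s0 L1-HIT; vc=[]
#2 0x15→b2/s0 MISS; vc=[10]
#3 0x52→b10/s0 VC-HIT; vc=[2]
#4 0x51→b10/s0 L1-HIT; vc=[2]
#5 0x17→b2/s0 VC-HIT; vc=[10]
#6 0x14→b2/s0 L1-HIT; vc=[10]
#7 0x55→b10/s0 VC-HIT; vc=[2]
#8 0x36→b6/s0 MISS; vc=[2,10]
#9 0x51→b10/s0 VC-HIT; vc=[2,6]
#10 0x66→b12/s0 MISS; vc=[2,6,10]
#11 0x50→b10/s0 VC-HIT; vc=[2,6,12]

MISSES = 4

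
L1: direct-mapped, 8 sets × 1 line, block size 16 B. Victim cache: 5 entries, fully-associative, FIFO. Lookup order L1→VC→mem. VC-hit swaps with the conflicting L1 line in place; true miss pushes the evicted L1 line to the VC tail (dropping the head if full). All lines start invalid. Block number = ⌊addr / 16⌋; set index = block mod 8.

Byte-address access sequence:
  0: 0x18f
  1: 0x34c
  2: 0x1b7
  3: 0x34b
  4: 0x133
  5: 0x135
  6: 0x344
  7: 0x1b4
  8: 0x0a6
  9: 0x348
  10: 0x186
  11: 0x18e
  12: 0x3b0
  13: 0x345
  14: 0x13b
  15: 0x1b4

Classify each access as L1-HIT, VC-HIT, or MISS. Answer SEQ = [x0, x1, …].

0: 0x18f (blk 24, set 0) → MISS  vc=[]
1: 0x34c (blk 52, set 4) → MISS  vc=[]
2: 0x1b7 (blk 27, set 3) → MISS  vc=[]
3: 0x34b (blk 52, set 4) → L1-HIT  vc=[]
4: 0x133 (blk 19, set 3) → MISS  vc=[27]
5: 0x135 (blk 19, set 3) → L1-HIT  vc=[27]
6: 0x344 (blk 52, set 4) → L1-HIT  vc=[27]
7: 0x1b4 (blk 27, set 3) → VC-HIT  vc=[19]
8: 0xa6 (blk 10, set 2) → MISS  vc=[19]
9: 0x348 (blk 52, set 4) → L1-HIT  vc=[19]
10: 0x186 (blk 24, set 0) → L1-HIT  vc=[19]
11: 0x18e (blk 24, set 0) → L1-HIT  vc=[19]
12: 0x3b0 (blk 59, set 3) → MISS  vc=[19, 27]
13: 0x345 (blk 52, set 4) → L1-HIT  vc=[19, 27]
14: 0x13b (blk 19, set 3) → VC-HIT  vc=[59, 27]
15: 0x1b4 (blk 27, set 3) → VC-HIT  vc=[59, 19]

SEQ = [MISS, MISS, MISS, L1-HIT, MISS, L1-HIT, L1-HIT, VC-HIT, MISS, L1-HIT, L1-HIT, L1-HIT, MISS, L1-HIT, VC-HIT, VC-HIT]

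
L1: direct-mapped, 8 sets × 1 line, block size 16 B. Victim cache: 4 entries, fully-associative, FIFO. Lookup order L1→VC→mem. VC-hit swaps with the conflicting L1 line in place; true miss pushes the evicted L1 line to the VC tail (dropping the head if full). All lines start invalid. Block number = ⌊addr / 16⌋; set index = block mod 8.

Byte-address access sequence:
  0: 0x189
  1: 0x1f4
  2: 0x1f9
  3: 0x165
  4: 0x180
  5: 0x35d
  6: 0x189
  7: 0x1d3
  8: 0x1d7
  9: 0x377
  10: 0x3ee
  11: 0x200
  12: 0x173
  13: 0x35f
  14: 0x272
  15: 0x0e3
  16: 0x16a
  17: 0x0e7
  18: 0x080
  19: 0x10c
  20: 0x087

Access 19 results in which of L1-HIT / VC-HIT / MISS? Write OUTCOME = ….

OUTCOME = MISS

#0 0x189→b24/s0 MISS; vc=[]
#1 0x1f4→b31/s7 MISS; vc=[]
#2 0x1f9→b31/s7 L1-HIT; vc=[]
#3 0x165→b22/s6 MISS; vc=[]
#4 0x180→b24/s0 L1-HIT; vc=[]
#5 0x35d→b53/s5 MISS; vc=[]
#6 0x189→b24/s0 L1-HIT; vc=[]
#7 0x1d3→b29/s5 MISS; vc=[53]
#8 0x1d7→b29/s5 L1-HIT; vc=[53]
#9 0x377→b55/s7 MISS; vc=[53,31]
#10 0x3ee→b62/s6 MISS; vc=[53,31,22]
#11 0x200→b32/s0 MISS; vc=[53,31,22,24]
#12 0x173→b23/s7 MISS; vc=[31,22,24,55]
#13 0x35f→b53/s5 MISS; vc=[22,24,55,29]
#14 0x272→b39/s7 MISS; vc=[24,55,29,23]
#15 0xe3→b14/s6 MISS; vc=[55,29,23,62]
#16 0x16a→b22/s6 MISS; vc=[29,23,62,14]
#17 0xe7→b14/s6 VC-HIT; vc=[29,23,62,22]
#18 0x80→b8/s0 MISS; vc=[23,62,22,32]
#19 0x10c→b16/s0 MISS; vc=[62,22,32,8]
#20 0x87→b8/s0 VC-HIT; vc=[62,22,32,16]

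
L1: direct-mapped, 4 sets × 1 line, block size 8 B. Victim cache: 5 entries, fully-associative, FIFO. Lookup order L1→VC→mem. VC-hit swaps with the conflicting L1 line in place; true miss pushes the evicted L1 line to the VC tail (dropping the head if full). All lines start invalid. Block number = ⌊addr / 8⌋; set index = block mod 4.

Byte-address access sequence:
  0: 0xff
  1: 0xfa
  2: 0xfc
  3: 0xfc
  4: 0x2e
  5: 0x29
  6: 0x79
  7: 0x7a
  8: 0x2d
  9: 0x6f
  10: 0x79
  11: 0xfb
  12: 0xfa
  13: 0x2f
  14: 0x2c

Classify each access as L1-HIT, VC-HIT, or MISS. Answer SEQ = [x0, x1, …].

#0 0xff→b31/s3 MISS; vc=[]
#1 0xfa→b31/s3 L1-HIT; vc=[]
#2 0xfc→b31/s3 L1-HIT; vc=[]
#3 0xfc→b31/s3 L1-HIT; vc=[]
#4 0x2e→b5/s1 MISS; vc=[]
#5 0x29→b5/s1 L1-HIT; vc=[]
#6 0x79→b15/s3 MISS; vc=[31]
#7 0x7a→b15/s3 L1-HIT; vc=[31]
#8 0x2d→b5/s1 L1-HIT; vc=[31]
#9 0x6f→b13/s1 MISS; vc=[31,5]
#10 0x79→b15/s3 L1-HIT; vc=[31,5]
#11 0xfb→b31/s3 VC-HIT; vc=[15,5]
#12 0xfa→b31/s3 L1-HIT; vc=[15,5]
#13 0x2f→b5/s1 VC-HIT; vc=[15,13]
#14 0x2c→b5/s1 L1-HIT; vc=[15,13]

SEQ = [MISS, L1-HIT, L1-HIT, L1-HIT, MISS, L1-HIT, MISS, L1-HIT, L1-HIT, MISS, L1-HIT, VC-HIT, L1-HIT, VC-HIT, L1-HIT]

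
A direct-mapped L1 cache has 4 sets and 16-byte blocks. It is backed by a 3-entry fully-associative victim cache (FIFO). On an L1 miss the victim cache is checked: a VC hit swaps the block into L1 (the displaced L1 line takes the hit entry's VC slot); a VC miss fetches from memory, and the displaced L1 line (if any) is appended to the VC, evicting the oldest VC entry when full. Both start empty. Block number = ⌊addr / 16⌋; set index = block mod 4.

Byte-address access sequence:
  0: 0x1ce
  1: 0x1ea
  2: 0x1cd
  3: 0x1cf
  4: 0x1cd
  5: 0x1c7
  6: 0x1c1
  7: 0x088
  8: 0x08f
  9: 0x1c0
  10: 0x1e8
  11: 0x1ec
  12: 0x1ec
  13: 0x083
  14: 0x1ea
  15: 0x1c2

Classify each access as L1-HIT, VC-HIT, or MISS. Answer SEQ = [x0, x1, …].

SEQ = [MISS, MISS, L1-HIT, L1-HIT, L1-HIT, L1-HIT, L1-HIT, MISS, L1-HIT, VC-HIT, L1-HIT, L1-HIT, L1-HIT, VC-HIT, L1-HIT, VC-HIT]

0: 0x1ce (blk 28, set 0) → MISS  vc=[]
1: 0x1ea (blk 30, set 2) → MISS  vc=[]
2: 0x1cd (blk 28, set 0) → L1-HIT  vc=[]
3: 0x1cf (blk 28, set 0) → L1-HIT  vc=[]
4: 0x1cd (blk 28, set 0) → L1-HIT  vc=[]
5: 0x1c7 (blk 28, set 0) → L1-HIT  vc=[]
6: 0x1c1 (blk 28, set 0) → L1-HIT  vc=[]
7: 0x88 (blk 8, set 0) → MISS  vc=[28]
8: 0x8f (blk 8, set 0) → L1-HIT  vc=[28]
9: 0x1c0 (blk 28, set 0) → VC-HIT  vc=[8]
10: 0x1e8 (blk 30, set 2) → L1-HIT  vc=[8]
11: 0x1ec (blk 30, set 2) → L1-HIT  vc=[8]
12: 0x1ec (blk 30, set 2) → L1-HIT  vc=[8]
13: 0x83 (blk 8, set 0) → VC-HIT  vc=[28]
14: 0x1ea (blk 30, set 2) → L1-HIT  vc=[28]
15: 0x1c2 (blk 28, set 0) → VC-HIT  vc=[8]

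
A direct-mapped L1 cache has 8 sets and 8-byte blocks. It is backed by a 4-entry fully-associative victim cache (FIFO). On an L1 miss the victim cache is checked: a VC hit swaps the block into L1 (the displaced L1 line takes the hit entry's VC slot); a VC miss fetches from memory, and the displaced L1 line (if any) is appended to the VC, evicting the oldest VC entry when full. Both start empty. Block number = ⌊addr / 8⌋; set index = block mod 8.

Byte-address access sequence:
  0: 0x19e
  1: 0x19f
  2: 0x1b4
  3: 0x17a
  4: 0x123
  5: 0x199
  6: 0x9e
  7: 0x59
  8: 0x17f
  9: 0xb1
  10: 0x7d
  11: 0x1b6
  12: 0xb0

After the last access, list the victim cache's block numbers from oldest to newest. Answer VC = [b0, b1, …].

VC = [51, 19, 54, 47]

#0 0x19e→b51/s3 MISS; vc=[]
#1 0x19f→b51/s3 L1-HIT; vc=[]
#2 0x1b4→b54/s6 MISS; vc=[]
#3 0x17a→b47/s7 MISS; vc=[]
#4 0x123→b36/s4 MISS; vc=[]
#5 0x199→b51/s3 L1-HIT; vc=[]
#6 0x9e→b19/s3 MISS; vc=[51]
#7 0x59→b11/s3 MISS; vc=[51,19]
#8 0x17f→b47/s7 L1-HIT; vc=[51,19]
#9 0xb1→b22/s6 MISS; vc=[51,19,54]
#10 0x7d→b15/s7 MISS; vc=[51,19,54,47]
#11 0x1b6→b54/s6 VC-HIT; vc=[51,19,22,47]
#12 0xb0→b22/s6 VC-HIT; vc=[51,19,54,47]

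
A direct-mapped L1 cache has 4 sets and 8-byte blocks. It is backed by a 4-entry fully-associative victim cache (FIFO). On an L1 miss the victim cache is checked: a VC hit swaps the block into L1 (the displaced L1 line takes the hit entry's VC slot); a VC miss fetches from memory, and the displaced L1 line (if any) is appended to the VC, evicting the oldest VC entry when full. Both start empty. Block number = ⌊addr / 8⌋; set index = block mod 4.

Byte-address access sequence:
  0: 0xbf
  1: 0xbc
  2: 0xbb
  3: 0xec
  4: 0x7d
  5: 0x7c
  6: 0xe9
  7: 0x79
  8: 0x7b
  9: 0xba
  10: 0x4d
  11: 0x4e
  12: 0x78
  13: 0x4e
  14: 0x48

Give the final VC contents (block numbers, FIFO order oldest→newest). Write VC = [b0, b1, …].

#0 0xbf→b23/s3 MISS; vc=[]
#1 0xbc→b23/s3 L1-HIT; vc=[]
#2 0xbb→b23/s3 L1-HIT; vc=[]
#3 0xec→b29/s1 MISS; vc=[]
#4 0x7d→b15/s3 MISS; vc=[23]
#5 0x7c→b15/s3 L1-HIT; vc=[23]
#6 0xe9→b29/s1 L1-HIT; vc=[23]
#7 0x79→b15/s3 L1-HIT; vc=[23]
#8 0x7b→b15/s3 L1-HIT; vc=[23]
#9 0xba→b23/s3 VC-HIT; vc=[15]
#10 0x4d→b9/s1 MISS; vc=[15,29]
#11 0x4e→b9/s1 L1-HIT; vc=[15,29]
#12 0x78→b15/s3 VC-HIT; vc=[23,29]
#13 0x4e→b9/s1 L1-HIT; vc=[23,29]
#14 0x48→b9/s1 L1-HIT; vc=[23,29]

VC = [23, 29]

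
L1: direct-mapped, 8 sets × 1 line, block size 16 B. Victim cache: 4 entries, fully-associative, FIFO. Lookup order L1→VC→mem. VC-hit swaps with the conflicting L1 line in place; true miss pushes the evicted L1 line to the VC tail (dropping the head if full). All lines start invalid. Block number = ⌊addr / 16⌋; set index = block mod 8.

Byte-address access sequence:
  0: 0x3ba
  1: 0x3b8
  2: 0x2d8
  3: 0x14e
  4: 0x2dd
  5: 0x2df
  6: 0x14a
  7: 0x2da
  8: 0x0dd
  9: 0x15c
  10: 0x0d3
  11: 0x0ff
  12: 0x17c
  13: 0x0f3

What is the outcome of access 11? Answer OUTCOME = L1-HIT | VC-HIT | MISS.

#0 0x3ba→b59/s3 MISS; vc=[]
#1 0x3b8→b59/s3 L1-HIT; vc=[]
#2 0x2d8→b45/s5 MISS; vc=[]
#3 0x14e→b20/s4 MISS; vc=[]
#4 0x2dd→b45/s5 L1-HIT; vc=[]
#5 0x2df→b45/s5 L1-HIT; vc=[]
#6 0x14a→b20/s4 L1-HIT; vc=[]
#7 0x2da→b45/s5 L1-HIT; vc=[]
#8 0xdd→b13/s5 MISS; vc=[45]
#9 0x15c→b21/s5 MISS; vc=[45,13]
#10 0xd3→b13/s5 VC-HIT; vc=[45,21]
#11 0xff→b15/s7 MISS; vc=[45,21]
#12 0x17c→b23/s7 MISS; vc=[45,21,15]
#13 0xf3→b15/s7 VC-HIT; vc=[45,21,23]

OUTCOME = MISS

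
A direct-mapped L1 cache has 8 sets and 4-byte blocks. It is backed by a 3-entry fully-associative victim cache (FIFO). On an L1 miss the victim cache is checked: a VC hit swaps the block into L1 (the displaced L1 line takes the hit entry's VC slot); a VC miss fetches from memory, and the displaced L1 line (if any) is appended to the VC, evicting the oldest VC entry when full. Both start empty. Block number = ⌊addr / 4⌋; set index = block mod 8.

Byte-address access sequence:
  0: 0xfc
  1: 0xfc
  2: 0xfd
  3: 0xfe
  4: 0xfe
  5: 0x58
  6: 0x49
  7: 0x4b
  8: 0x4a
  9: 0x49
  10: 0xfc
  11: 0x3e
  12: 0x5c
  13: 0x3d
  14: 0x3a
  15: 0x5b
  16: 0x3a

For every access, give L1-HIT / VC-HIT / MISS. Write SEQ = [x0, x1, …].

SEQ = [MISS, L1-HIT, L1-HIT, L1-HIT, L1-HIT, MISS, MISS, L1-HIT, L1-HIT, L1-HIT, L1-HIT, MISS, MISS, VC-HIT, MISS, VC-HIT, VC-HIT]

0: 0xfc (blk 63, set 7) → MISS  vc=[]
1: 0xfc (blk 63, set 7) → L1-HIT  vc=[]
2: 0xfd (blk 63, set 7) → L1-HIT  vc=[]
3: 0xfe (blk 63, set 7) → L1-HIT  vc=[]
4: 0xfe (blk 63, set 7) → L1-HIT  vc=[]
5: 0x58 (blk 22, set 6) → MISS  vc=[]
6: 0x49 (blk 18, set 2) → MISS  vc=[]
7: 0x4b (blk 18, set 2) → L1-HIT  vc=[]
8: 0x4a (blk 18, set 2) → L1-HIT  vc=[]
9: 0x49 (blk 18, set 2) → L1-HIT  vc=[]
10: 0xfc (blk 63, set 7) → L1-HIT  vc=[]
11: 0x3e (blk 15, set 7) → MISS  vc=[63]
12: 0x5c (blk 23, set 7) → MISS  vc=[63, 15]
13: 0x3d (blk 15, set 7) → VC-HIT  vc=[63, 23]
14: 0x3a (blk 14, set 6) → MISS  vc=[63, 23, 22]
15: 0x5b (blk 22, set 6) → VC-HIT  vc=[63, 23, 14]
16: 0x3a (blk 14, set 6) → VC-HIT  vc=[63, 23, 22]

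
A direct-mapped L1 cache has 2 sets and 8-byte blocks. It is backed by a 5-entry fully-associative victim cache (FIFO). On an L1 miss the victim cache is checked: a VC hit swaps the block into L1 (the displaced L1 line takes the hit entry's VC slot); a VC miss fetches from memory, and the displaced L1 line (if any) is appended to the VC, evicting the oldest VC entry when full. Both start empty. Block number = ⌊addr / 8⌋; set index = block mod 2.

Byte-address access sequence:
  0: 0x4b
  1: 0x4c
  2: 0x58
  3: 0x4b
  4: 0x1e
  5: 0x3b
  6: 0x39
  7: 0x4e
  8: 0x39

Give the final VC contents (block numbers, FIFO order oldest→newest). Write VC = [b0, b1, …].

VC = [11, 9, 3]

#0 0x4b→b9/s1 MISS; vc=[]
#1 0x4c→b9/s1 L1-HIT; vc=[]
#2 0x58→b11/s1 MISS; vc=[9]
#3 0x4b→b9/s1 VC-HIT; vc=[11]
#4 0x1e→b3/s1 MISS; vc=[11,9]
#5 0x3b→b7/s1 MISS; vc=[11,9,3]
#6 0x39→b7/s1 L1-HIT; vc=[11,9,3]
#7 0x4e→b9/s1 VC-HIT; vc=[11,7,3]
#8 0x39→b7/s1 VC-HIT; vc=[11,9,3]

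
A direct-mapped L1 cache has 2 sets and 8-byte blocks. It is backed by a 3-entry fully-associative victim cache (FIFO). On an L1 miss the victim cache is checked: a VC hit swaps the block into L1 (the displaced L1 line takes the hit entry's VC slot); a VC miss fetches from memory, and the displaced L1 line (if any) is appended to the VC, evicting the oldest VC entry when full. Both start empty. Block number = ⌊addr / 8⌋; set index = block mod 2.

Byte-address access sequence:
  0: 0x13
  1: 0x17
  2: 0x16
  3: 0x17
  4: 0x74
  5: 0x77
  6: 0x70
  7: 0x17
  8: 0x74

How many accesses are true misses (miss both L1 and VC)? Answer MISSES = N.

  [0] addr=0x13 blk=2 s=0: MISS | VC []
  [1] addr=0x17 blk=2 s=0: L1-HIT | VC []
  [2] addr=0x16 blk=2 s=0: L1-HIT | VC []
  [3] addr=0x17 blk=2 s=0: L1-HIT | VC []
  [4] addr=0x74 blk=14 s=0: MISS | VC [2]
  [5] addr=0x77 blk=14 s=0: L1-HIT | VC [2]
  [6] addr=0x70 blk=14 s=0: L1-HIT | VC [2]
  [7] addr=0x17 blk=2 s=0: VC-HIT | VC [14]
  [8] addr=0x74 blk=14 s=0: VC-HIT | VC [2]

MISSES = 2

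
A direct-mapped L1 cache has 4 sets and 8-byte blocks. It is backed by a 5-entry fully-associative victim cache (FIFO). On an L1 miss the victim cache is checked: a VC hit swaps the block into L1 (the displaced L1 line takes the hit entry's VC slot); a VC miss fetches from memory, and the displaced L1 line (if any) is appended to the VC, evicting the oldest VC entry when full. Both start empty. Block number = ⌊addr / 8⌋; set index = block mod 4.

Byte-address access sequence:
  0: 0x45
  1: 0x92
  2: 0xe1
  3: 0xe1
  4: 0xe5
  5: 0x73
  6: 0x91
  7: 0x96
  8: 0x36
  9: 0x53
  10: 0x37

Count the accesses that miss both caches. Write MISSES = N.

0: 0x45 (blk 8, set 0) → MISS  vc=[]
1: 0x92 (blk 18, set 2) → MISS  vc=[]
2: 0xe1 (blk 28, set 0) → MISS  vc=[8]
3: 0xe1 (blk 28, set 0) → L1-HIT  vc=[8]
4: 0xe5 (blk 28, set 0) → L1-HIT  vc=[8]
5: 0x73 (blk 14, set 2) → MISS  vc=[8, 18]
6: 0x91 (blk 18, set 2) → VC-HIT  vc=[8, 14]
7: 0x96 (blk 18, set 2) → L1-HIT  vc=[8, 14]
8: 0x36 (blk 6, set 2) → MISS  vc=[8, 14, 18]
9: 0x53 (blk 10, set 2) → MISS  vc=[8, 14, 18, 6]
10: 0x37 (blk 6, set 2) → VC-HIT  vc=[8, 14, 18, 10]

MISSES = 6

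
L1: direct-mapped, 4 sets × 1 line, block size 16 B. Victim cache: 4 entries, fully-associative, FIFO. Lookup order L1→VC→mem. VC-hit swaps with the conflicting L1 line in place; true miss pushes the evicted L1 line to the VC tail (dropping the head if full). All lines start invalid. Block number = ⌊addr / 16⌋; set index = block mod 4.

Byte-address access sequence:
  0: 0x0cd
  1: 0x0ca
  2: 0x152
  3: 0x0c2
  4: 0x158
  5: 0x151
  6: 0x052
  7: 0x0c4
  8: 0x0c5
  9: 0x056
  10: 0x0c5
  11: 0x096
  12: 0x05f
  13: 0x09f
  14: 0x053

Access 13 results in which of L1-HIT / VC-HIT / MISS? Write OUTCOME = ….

#0 0xcd→b12/s0 MISS; vc=[]
#1 0xca→b12/s0 L1-HIT; vc=[]
#2 0x152→b21/s1 MISS; vc=[]
#3 0xc2→b12/s0 L1-HIT; vc=[]
#4 0x158→b21/s1 L1-HIT; vc=[]
#5 0x151→b21/s1 L1-HIT; vc=[]
#6 0x52→b5/s1 MISS; vc=[21]
#7 0xc4→b12/s0 L1-HIT; vc=[21]
#8 0xc5→b12/s0 L1-HIT; vc=[21]
#9 0x56→b5/s1 L1-HIT; vc=[21]
#10 0xc5→b12/s0 L1-HIT; vc=[21]
#11 0x96→b9/s1 MISS; vc=[21,5]
#12 0x5f→b5/s1 VC-HIT; vc=[21,9]
#13 0x9f→b9/s1 VC-HIT; vc=[21,5]
#14 0x53→b5/s1 VC-HIT; vc=[21,9]

OUTCOME = VC-HIT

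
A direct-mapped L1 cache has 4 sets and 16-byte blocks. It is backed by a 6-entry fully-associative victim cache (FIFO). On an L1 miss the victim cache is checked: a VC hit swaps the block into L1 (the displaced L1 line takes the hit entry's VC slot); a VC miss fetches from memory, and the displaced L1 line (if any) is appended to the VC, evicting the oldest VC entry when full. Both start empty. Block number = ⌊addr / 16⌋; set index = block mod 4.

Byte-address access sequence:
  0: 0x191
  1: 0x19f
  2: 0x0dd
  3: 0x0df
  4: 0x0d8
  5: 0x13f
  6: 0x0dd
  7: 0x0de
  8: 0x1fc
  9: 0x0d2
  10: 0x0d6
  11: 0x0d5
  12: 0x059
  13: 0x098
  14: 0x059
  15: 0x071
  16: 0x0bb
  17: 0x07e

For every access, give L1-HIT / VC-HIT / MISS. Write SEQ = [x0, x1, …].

SEQ = [MISS, L1-HIT, MISS, L1-HIT, L1-HIT, MISS, L1-HIT, L1-HIT, MISS, L1-HIT, L1-HIT, L1-HIT, MISS, MISS, VC-HIT, MISS, MISS, VC-HIT]

  [0] addr=0x191 blk=25 s=1: MISS | VC []
  [1] addr=0x19f blk=25 s=1: L1-HIT | VC []
  [2] addr=0xdd blk=13 s=1: MISS | VC [25]
  [3] addr=0xdf blk=13 s=1: L1-HIT | VC [25]
  [4] addr=0xd8 blk=13 s=1: L1-HIT | VC [25]
  [5] addr=0x13f blk=19 s=3: MISS | VC [25]
  [6] addr=0xdd blk=13 s=1: L1-HIT | VC [25]
  [7] addr=0xde blk=13 s=1: L1-HIT | VC [25]
  [8] addr=0x1fc blk=31 s=3: MISS | VC [25, 19]
  [9] addr=0xd2 blk=13 s=1: L1-HIT | VC [25, 19]
  [10] addr=0xd6 blk=13 s=1: L1-HIT | VC [25, 19]
  [11] addr=0xd5 blk=13 s=1: L1-HIT | VC [25, 19]
  [12] addr=0x59 blk=5 s=1: MISS | VC [25, 19, 13]
  [13] addr=0x98 blk=9 s=1: MISS | VC [25, 19, 13, 5]
  [14] addr=0x59 blk=5 s=1: VC-HIT | VC [25, 19, 13, 9]
  [15] addr=0x71 blk=7 s=3: MISS | VC [25, 19, 13, 9, 31]
  [16] addr=0xbb blk=11 s=3: MISS | VC [25, 19, 13, 9, 31, 7]
  [17] addr=0x7e blk=7 s=3: VC-HIT | VC [25, 19, 13, 9, 31, 11]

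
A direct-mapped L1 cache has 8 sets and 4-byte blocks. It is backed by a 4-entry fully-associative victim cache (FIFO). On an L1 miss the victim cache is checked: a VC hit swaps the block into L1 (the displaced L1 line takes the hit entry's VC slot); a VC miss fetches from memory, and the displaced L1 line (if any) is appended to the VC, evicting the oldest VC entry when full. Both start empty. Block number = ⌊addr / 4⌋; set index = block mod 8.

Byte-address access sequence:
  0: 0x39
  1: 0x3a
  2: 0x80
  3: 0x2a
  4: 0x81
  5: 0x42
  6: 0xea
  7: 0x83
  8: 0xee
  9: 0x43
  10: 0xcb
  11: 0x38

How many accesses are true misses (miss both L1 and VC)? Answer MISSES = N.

0: 0x39 (blk 14, set 6) → MISS  vc=[]
1: 0x3a (blk 14, set 6) → L1-HIT  vc=[]
2: 0x80 (blk 32, set 0) → MISS  vc=[]
3: 0x2a (blk 10, set 2) → MISS  vc=[]
4: 0x81 (blk 32, set 0) → L1-HIT  vc=[]
5: 0x42 (blk 16, set 0) → MISS  vc=[32]
6: 0xea (blk 58, set 2) → MISS  vc=[32, 10]
7: 0x83 (blk 32, set 0) → VC-HIT  vc=[16, 10]
8: 0xee (blk 59, set 3) → MISS  vc=[16, 10]
9: 0x43 (blk 16, set 0) → VC-HIT  vc=[32, 10]
10: 0xcb (blk 50, set 2) → MISS  vc=[32, 10, 58]
11: 0x38 (blk 14, set 6) → L1-HIT  vc=[32, 10, 58]

MISSES = 7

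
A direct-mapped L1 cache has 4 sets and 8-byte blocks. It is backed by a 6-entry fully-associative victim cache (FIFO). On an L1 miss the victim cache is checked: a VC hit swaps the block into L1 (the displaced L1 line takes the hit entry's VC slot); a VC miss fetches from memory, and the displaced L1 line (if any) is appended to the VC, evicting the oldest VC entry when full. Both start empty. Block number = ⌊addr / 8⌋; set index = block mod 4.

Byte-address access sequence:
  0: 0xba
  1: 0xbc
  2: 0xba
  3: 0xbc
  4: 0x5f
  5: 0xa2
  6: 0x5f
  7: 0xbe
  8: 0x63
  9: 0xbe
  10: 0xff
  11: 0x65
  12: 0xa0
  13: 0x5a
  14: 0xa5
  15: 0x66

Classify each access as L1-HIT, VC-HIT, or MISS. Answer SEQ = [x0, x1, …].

SEQ = [MISS, L1-HIT, L1-HIT, L1-HIT, MISS, MISS, L1-HIT, VC-HIT, MISS, L1-HIT, MISS, L1-HIT, VC-HIT, VC-HIT, L1-HIT, VC-HIT]

0: 0xba (blk 23, set 3) → MISS  vc=[]
1: 0xbc (blk 23, set 3) → L1-HIT  vc=[]
2: 0xba (blk 23, set 3) → L1-HIT  vc=[]
3: 0xbc (blk 23, set 3) → L1-HIT  vc=[]
4: 0x5f (blk 11, set 3) → MISS  vc=[23]
5: 0xa2 (blk 20, set 0) → MISS  vc=[23]
6: 0x5f (blk 11, set 3) → L1-HIT  vc=[23]
7: 0xbe (blk 23, set 3) → VC-HIT  vc=[11]
8: 0x63 (blk 12, set 0) → MISS  vc=[11, 20]
9: 0xbe (blk 23, set 3) → L1-HIT  vc=[11, 20]
10: 0xff (blk 31, set 3) → MISS  vc=[11, 20, 23]
11: 0x65 (blk 12, set 0) → L1-HIT  vc=[11, 20, 23]
12: 0xa0 (blk 20, set 0) → VC-HIT  vc=[11, 12, 23]
13: 0x5a (blk 11, set 3) → VC-HIT  vc=[31, 12, 23]
14: 0xa5 (blk 20, set 0) → L1-HIT  vc=[31, 12, 23]
15: 0x66 (blk 12, set 0) → VC-HIT  vc=[31, 20, 23]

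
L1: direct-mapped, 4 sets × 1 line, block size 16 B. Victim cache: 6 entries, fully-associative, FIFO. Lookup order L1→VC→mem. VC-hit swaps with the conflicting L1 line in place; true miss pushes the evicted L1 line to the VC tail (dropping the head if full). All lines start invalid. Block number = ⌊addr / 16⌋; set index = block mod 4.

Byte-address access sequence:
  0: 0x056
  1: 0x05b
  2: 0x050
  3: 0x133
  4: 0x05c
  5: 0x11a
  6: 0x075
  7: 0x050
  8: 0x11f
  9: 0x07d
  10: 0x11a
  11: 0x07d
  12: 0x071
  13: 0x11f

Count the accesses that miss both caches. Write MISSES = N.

MISSES = 4

  [0] addr=0x56 blk=5 s=1: MISS | VC []
  [1] addr=0x5b blk=5 s=1: L1-HIT | VC []
  [2] addr=0x50 blk=5 s=1: L1-HIT | VC []
  [3] addr=0x133 blk=19 s=3: MISS | VC []
  [4] addr=0x5c blk=5 s=1: L1-HIT | VC []
  [5] addr=0x11a blk=17 s=1: MISS | VC [5]
  [6] addr=0x75 blk=7 s=3: MISS | VC [5, 19]
  [7] addr=0x50 blk=5 s=1: VC-HIT | VC [17, 19]
  [8] addr=0x11f blk=17 s=1: VC-HIT | VC [5, 19]
  [9] addr=0x7d blk=7 s=3: L1-HIT | VC [5, 19]
  [10] addr=0x11a blk=17 s=1: L1-HIT | VC [5, 19]
  [11] addr=0x7d blk=7 s=3: L1-HIT | VC [5, 19]
  [12] addr=0x71 blk=7 s=3: L1-HIT | VC [5, 19]
  [13] addr=0x11f blk=17 s=1: L1-HIT | VC [5, 19]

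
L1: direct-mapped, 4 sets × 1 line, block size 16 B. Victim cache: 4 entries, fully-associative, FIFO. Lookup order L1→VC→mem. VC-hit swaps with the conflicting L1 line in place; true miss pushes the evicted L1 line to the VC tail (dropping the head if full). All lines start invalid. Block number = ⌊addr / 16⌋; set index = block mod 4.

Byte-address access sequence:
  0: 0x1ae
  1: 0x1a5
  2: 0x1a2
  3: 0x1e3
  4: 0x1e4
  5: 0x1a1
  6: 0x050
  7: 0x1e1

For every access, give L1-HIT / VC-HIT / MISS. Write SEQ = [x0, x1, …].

SEQ = [MISS, L1-HIT, L1-HIT, MISS, L1-HIT, VC-HIT, MISS, VC-HIT]

  [0] addr=0x1ae blk=26 s=2: MISS | VC []
  [1] addr=0x1a5 blk=26 s=2: L1-HIT | VC []
  [2] addr=0x1a2 blk=26 s=2: L1-HIT | VC []
  [3] addr=0x1e3 blk=30 s=2: MISS | VC [26]
  [4] addr=0x1e4 blk=30 s=2: L1-HIT | VC [26]
  [5] addr=0x1a1 blk=26 s=2: VC-HIT | VC [30]
  [6] addr=0x50 blk=5 s=1: MISS | VC [30]
  [7] addr=0x1e1 blk=30 s=2: VC-HIT | VC [26]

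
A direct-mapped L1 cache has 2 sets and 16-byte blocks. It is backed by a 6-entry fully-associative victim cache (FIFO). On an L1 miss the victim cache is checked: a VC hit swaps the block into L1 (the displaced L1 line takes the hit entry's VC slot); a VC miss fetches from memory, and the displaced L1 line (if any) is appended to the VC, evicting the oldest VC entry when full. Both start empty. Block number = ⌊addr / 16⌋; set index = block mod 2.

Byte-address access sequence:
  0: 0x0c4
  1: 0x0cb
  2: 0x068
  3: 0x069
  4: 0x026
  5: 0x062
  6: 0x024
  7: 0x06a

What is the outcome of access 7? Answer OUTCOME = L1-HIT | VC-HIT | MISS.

#0 0xc4→b12/s0 MISS; vc=[]
#1 0xcb→b12/s0 L1-HIT; vc=[]
#2 0x68→b6/s0 MISS; vc=[12]
#3 0x69→b6/s0 L1-HIT; vc=[12]
#4 0x26→b2/s0 MISS; vc=[12,6]
#5 0x62→b6/s0 VC-HIT; vc=[12,2]
#6 0x24→b2/s0 VC-HIT; vc=[12,6]
#7 0x6a→b6/s0 VC-HIT; vc=[12,2]

OUTCOME = VC-HIT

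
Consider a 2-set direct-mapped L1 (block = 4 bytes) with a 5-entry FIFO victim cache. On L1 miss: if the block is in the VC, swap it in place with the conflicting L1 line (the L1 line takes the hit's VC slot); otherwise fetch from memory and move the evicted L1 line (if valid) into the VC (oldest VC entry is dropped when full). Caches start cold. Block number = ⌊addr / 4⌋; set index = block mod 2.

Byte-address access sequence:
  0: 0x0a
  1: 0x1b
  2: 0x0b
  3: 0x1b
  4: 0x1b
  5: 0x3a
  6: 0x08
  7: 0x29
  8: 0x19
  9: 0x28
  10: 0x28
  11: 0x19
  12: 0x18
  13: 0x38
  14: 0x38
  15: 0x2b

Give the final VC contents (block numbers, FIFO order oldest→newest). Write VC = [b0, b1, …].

VC = [6, 14, 2]

0: 0xa (blk 2, set 0) → MISS  vc=[]
1: 0x1b (blk 6, set 0) → MISS  vc=[2]
2: 0xb (blk 2, set 0) → VC-HIT  vc=[6]
3: 0x1b (blk 6, set 0) → VC-HIT  vc=[2]
4: 0x1b (blk 6, set 0) → L1-HIT  vc=[2]
5: 0x3a (blk 14, set 0) → MISS  vc=[2, 6]
6: 0x8 (blk 2, set 0) → VC-HIT  vc=[14, 6]
7: 0x29 (blk 10, set 0) → MISS  vc=[14, 6, 2]
8: 0x19 (blk 6, set 0) → VC-HIT  vc=[14, 10, 2]
9: 0x28 (blk 10, set 0) → VC-HIT  vc=[14, 6, 2]
10: 0x28 (blk 10, set 0) → L1-HIT  vc=[14, 6, 2]
11: 0x19 (blk 6, set 0) → VC-HIT  vc=[14, 10, 2]
12: 0x18 (blk 6, set 0) → L1-HIT  vc=[14, 10, 2]
13: 0x38 (blk 14, set 0) → VC-HIT  vc=[6, 10, 2]
14: 0x38 (blk 14, set 0) → L1-HIT  vc=[6, 10, 2]
15: 0x2b (blk 10, set 0) → VC-HIT  vc=[6, 14, 2]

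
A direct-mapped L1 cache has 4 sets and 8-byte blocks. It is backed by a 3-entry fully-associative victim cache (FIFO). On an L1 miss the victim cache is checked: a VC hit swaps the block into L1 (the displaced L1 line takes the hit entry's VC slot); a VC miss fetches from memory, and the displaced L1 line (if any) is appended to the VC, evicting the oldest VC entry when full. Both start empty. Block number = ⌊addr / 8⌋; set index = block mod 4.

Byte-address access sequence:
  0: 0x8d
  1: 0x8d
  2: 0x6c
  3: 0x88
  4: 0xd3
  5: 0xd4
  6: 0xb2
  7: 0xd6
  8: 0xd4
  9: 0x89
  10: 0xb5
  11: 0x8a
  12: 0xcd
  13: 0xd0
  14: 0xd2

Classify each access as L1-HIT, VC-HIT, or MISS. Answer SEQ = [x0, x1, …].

SEQ = [MISS, L1-HIT, MISS, VC-HIT, MISS, L1-HIT, MISS, VC-HIT, L1-HIT, L1-HIT, VC-HIT, L1-HIT, MISS, VC-HIT, L1-HIT]

0: 0x8d (blk 17, set 1) → MISS  vc=[]
1: 0x8d (blk 17, set 1) → L1-HIT  vc=[]
2: 0x6c (blk 13, set 1) → MISS  vc=[17]
3: 0x88 (blk 17, set 1) → VC-HIT  vc=[13]
4: 0xd3 (blk 26, set 2) → MISS  vc=[13]
5: 0xd4 (blk 26, set 2) → L1-HIT  vc=[13]
6: 0xb2 (blk 22, set 2) → MISS  vc=[13, 26]
7: 0xd6 (blk 26, set 2) → VC-HIT  vc=[13, 22]
8: 0xd4 (blk 26, set 2) → L1-HIT  vc=[13, 22]
9: 0x89 (blk 17, set 1) → L1-HIT  vc=[13, 22]
10: 0xb5 (blk 22, set 2) → VC-HIT  vc=[13, 26]
11: 0x8a (blk 17, set 1) → L1-HIT  vc=[13, 26]
12: 0xcd (blk 25, set 1) → MISS  vc=[13, 26, 17]
13: 0xd0 (blk 26, set 2) → VC-HIT  vc=[13, 22, 17]
14: 0xd2 (blk 26, set 2) → L1-HIT  vc=[13, 22, 17]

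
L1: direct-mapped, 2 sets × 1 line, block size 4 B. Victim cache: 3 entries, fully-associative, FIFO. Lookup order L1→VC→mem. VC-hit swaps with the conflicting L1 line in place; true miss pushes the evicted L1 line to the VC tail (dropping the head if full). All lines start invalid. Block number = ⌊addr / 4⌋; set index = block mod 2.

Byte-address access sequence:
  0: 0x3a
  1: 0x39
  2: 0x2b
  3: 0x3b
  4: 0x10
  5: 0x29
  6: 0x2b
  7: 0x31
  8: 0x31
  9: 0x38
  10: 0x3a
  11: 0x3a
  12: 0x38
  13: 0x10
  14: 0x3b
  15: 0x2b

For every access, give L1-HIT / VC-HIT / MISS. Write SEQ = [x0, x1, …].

SEQ = [MISS, L1-HIT, MISS, VC-HIT, MISS, VC-HIT, L1-HIT, MISS, L1-HIT, VC-HIT, L1-HIT, L1-HIT, L1-HIT, VC-HIT, VC-HIT, VC-HIT]

  [0] addr=0x3a blk=14 s=0: MISS | VC []
  [1] addr=0x39 blk=14 s=0: L1-HIT | VC []
  [2] addr=0x2b blk=10 s=0: MISS | VC [14]
  [3] addr=0x3b blk=14 s=0: VC-HIT | VC [10]
  [4] addr=0x10 blk=4 s=0: MISS | VC [10, 14]
  [5] addr=0x29 blk=10 s=0: VC-HIT | VC [4, 14]
  [6] addr=0x2b blk=10 s=0: L1-HIT | VC [4, 14]
  [7] addr=0x31 blk=12 s=0: MISS | VC [4, 14, 10]
  [8] addr=0x31 blk=12 s=0: L1-HIT | VC [4, 14, 10]
  [9] addr=0x38 blk=14 s=0: VC-HIT | VC [4, 12, 10]
  [10] addr=0x3a blk=14 s=0: L1-HIT | VC [4, 12, 10]
  [11] addr=0x3a blk=14 s=0: L1-HIT | VC [4, 12, 10]
  [12] addr=0x38 blk=14 s=0: L1-HIT | VC [4, 12, 10]
  [13] addr=0x10 blk=4 s=0: VC-HIT | VC [14, 12, 10]
  [14] addr=0x3b blk=14 s=0: VC-HIT | VC [4, 12, 10]
  [15] addr=0x2b blk=10 s=0: VC-HIT | VC [4, 12, 14]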